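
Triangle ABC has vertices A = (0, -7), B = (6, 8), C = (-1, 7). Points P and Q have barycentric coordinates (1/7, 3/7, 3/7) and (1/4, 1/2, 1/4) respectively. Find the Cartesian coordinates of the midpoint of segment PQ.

Barycentric coordinates of the midpoint are the average: (11/56, 13/28, 19/56).
Converting: (11/56)·A + (13/28)·B + (19/56)·C = (137/56, 33/7).

(137/56, 33/7)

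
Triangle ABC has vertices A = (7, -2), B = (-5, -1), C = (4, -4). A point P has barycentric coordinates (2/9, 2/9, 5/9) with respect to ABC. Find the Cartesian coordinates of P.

P = (2/9)·A + (2/9)·B + (5/9)·C.
x-coordinate: (2/9)·7 + (2/9)·(-5) + (5/9)·4 = 8/3.
y-coordinate: (2/9)·(-2) + (2/9)·(-1) + (5/9)·(-4) = -26/9.

(8/3, -26/9)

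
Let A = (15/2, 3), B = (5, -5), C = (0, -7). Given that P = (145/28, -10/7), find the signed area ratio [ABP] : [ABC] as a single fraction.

3/14

[ABC] = ½·((15/2)·(-5−(-7)) + 5·(-7−3) + 0·(3−(-5))) = ½·(15 − 50 + 0) = -35/2.
[ABP] = ½·((15/2)·(-5−(-10/7)) + 5·(-10/7−3) + (145/28)·(3−(-5))) = ½·(-375/14 − 155/7 + 290/7) = -15/4, so the ratio is (-15/4)/(-35/2) = 3/14.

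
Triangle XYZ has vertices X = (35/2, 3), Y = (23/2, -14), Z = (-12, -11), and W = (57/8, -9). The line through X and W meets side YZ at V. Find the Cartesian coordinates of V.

(11/3, -13)

Barycentric coordinates of W with respect to XYZ: (1/4, 1/2, 1/4).
On side YZ the X-coordinate is zero; dropping W's X-weight 1/4 and renormalizing the remaining 1/2 : 1/4 gives weights 2/3, 1/3 on Y, Z.
V = (2/3)·(23/2, -14) + (1/3)·(-12, -11) = (11/3, -13).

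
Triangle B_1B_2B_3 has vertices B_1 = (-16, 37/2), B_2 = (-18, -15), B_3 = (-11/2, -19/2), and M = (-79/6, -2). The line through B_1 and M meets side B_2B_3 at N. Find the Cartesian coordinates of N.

(-47/4, -49/4)

Barycentric coordinates of M with respect to B_1B_2B_3: (1/3, 1/3, 1/3).
On side B_2B_3 the B_1-coordinate is zero; dropping M's B_1-weight 1/3 and renormalizing the remaining 1/3 : 1/3 gives weights 1/2, 1/2 on B_2, B_3.
N = (1/2)·(-18, -15) + (1/2)·(-11/2, -19/2) = (-47/4, -49/4).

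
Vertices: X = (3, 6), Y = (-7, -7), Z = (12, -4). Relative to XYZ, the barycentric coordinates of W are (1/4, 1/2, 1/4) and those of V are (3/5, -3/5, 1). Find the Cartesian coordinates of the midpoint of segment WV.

(73/8, 2/5)

Barycentric coordinates of the midpoint are the average: (17/40, -1/20, 5/8).
Converting: (17/40)·X + (-1/20)·Y + (5/8)·Z = (73/8, 2/5).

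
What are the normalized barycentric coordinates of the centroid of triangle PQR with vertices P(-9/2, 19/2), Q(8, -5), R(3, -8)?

(1/3, 1/3, 1/3)

The centroid is the average of the vertices, so each weight is 1/3.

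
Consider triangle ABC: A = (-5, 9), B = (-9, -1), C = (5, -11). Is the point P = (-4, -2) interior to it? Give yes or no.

Barycentric coordinates of P: (1/5, 1/2, 3/10).
The three coordinates are positive, positive, positive; a point is interior exactly when all three are positive.

yes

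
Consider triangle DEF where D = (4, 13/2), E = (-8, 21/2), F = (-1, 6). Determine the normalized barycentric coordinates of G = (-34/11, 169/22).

(1/11, 4/11, 6/11)

Signed area of the reference triangle: [DEF] = ½·(4·(21/2−6) + (-8)·(6−(13/2)) + (-1)·(13/2−(21/2))) = ½·(18 + 4 + 4) = 13.
[GEF] = ½·((-34/11)·(21/2−6) + (-8)·(6−(169/22)) + (-1)·(169/22−(21/2))) = ½·(-153/11 + 148/11 + 31/11) = 13/11, so the D-coordinate is (13/11)/13 = 1/11.
[DGF] = ½·(4·(169/22−6) + (-34/11)·(6−(13/2)) + (-1)·(13/2−(169/22))) = ½·(74/11 + 17/11 + 13/11) = 52/11, so the E-coordinate is 4/11.
[DEG] = ½·(4·(21/2−(169/22)) + (-8)·(169/22−(13/2)) + (-34/11)·(13/2−(21/2))) = ½·(124/11 − 104/11 + 136/11) = 78/11, so the F-coordinate is 6/11.
Check: 1/11 + 4/11 + 6/11 = 1.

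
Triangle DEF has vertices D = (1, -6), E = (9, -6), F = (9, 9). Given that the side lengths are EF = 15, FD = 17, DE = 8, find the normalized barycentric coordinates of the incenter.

(3/8, 17/40, 1/5)

The incenter has barycentric coordinates proportional to the opposite side lengths: (15 : 17 : 8).
Normalizing by 15+17+8 = 40 gives (3/8, 17/40, 1/5).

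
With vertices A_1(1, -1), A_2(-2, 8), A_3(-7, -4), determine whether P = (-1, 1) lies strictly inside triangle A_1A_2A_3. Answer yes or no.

Barycentric coordinates of P: (47/81, 22/81, 4/27).
The three coordinates are positive, positive, positive; a point is interior exactly when all three are positive.

yes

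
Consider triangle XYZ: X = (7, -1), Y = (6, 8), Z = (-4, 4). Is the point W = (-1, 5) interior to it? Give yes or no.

yes

Barycentric coordinates of W: (1/47, 13/47, 33/47).
The three coordinates are positive, positive, positive; a point is interior exactly when all three are positive.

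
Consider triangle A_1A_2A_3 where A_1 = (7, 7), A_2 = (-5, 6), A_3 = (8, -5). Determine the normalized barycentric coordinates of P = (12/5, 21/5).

(2/5, 2/5, 1/5)

Signed area of the reference triangle: [A_1A_2A_3] = ½·(7·(6−(-5)) + (-5)·(-5−7) + 8·(7−6)) = ½·(77 + 60 + 8) = 145/2.
[PA_2A_3] = ½·((12/5)·(6−(-5)) + (-5)·(-5−(21/5)) + 8·(21/5−6)) = ½·(132/5 + 46 − 72/5) = 29, so the A_1-coordinate is 29/(145/2) = 2/5.
[A_1PA_3] = ½·(7·(21/5−(-5)) + (12/5)·(-5−7) + 8·(7−(21/5))) = ½·(322/5 − 144/5 + 112/5) = 29, so the A_2-coordinate is 2/5.
[A_1A_2P] = ½·(7·(6−(21/5)) + (-5)·(21/5−7) + (12/5)·(7−6)) = ½·(63/5 + 14 + 12/5) = 29/2, so the A_3-coordinate is 1/5.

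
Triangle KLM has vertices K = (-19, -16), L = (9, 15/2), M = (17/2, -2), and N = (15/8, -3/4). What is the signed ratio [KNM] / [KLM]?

[KLM] = ½·((-19)·(15/2−(-2)) + 9·(-2−(-16)) + (17/2)·(-16−(15/2))) = ½·(-361/2 + 126 − 799/4) = -1017/8.
[KNM] = ½·((-19)·(-3/4−(-2)) + (15/8)·(-2−(-16)) + (17/2)·(-16−(-3/4))) = ½·(-95/4 + 105/4 − 1037/8) = -1017/16, so the ratio is (-1017/16)/(-1017/8) = 1/2.

1/2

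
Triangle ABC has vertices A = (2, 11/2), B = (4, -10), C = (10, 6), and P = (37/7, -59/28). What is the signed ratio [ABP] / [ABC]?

[ABC] = ½·(2·(-10−6) + 4·(6−(11/2)) + 10·(11/2−(-10))) = ½·(-32 + 2 + 155) = 125/2.
[ABP] = ½·(2·(-10−(-59/28)) + 4·(-59/28−(11/2)) + (37/7)·(11/2−(-10))) = ½·(-221/14 − 213/7 + 1147/14) = 125/7, so the ratio is (125/7)/(125/2) = 2/7.

2/7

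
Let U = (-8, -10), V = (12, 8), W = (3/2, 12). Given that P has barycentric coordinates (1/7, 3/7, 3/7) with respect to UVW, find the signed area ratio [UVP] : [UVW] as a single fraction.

3/7

The signed ratio [UVP]/[UVW] equals the barycentric coordinate of P at vertex W, which is 3/7.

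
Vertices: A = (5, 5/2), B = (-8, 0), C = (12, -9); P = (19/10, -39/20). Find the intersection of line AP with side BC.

(4/7, -27/7)

Barycentric coordinates of P with respect to ABC: (3/10, 2/5, 3/10).
On side BC the A-coordinate is zero; dropping P's A-weight 3/10 and renormalizing the remaining 2/5 : 3/10 gives weights 4/7, 3/7 on B, C.
Q = (4/7)·(-8, 0) + (3/7)·(12, -9) = (4/7, -27/7).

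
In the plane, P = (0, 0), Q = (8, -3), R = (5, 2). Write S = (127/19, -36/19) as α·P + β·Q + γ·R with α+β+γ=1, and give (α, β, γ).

(2/19, 14/19, 3/19)

Signed area of the reference triangle: [PQR] = ½·(0·(-3−2) + 8·(2−0) + 5·(0−(-3))) = ½·(0 + 16 + 15) = 31/2.
[SQR] = ½·((127/19)·(-3−2) + 8·(2−(-36/19)) + 5·(-36/19−(-3))) = ½·(-635/19 + 592/19 + 105/19) = 31/19, so the P-coordinate is (31/19)/(31/2) = 2/19.
[PSR] = ½·(0·(-36/19−2) + (127/19)·(2−0) + 5·(0−(-36/19))) = ½·(0 + 254/19 + 180/19) = 217/19, so the Q-coordinate is 14/19.
[PQS] = ½·(0·(-3−(-36/19)) + 8·(-36/19−0) + (127/19)·(0−(-3))) = ½·(0 − 288/19 + 381/19) = 93/38, so the R-coordinate is 3/19.
Check: 2/19 + 14/19 + 3/19 = 1.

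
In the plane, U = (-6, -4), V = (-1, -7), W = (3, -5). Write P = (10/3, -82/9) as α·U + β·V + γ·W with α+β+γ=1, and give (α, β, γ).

(-7/9, 5/3, 1/9)

Signed area of the reference triangle: [UVW] = ½·((-6)·(-7−(-5)) + (-1)·(-5−(-4)) + 3·(-4−(-7))) = ½·(12 + 1 + 9) = 11.
[PVW] = ½·((10/3)·(-7−(-5)) + (-1)·(-5−(-82/9)) + 3·(-82/9−(-7))) = ½·(-20/3 − 37/9 − 19/3) = -77/9, so the U-coordinate is (-77/9)/11 = -7/9.
[UPW] = ½·((-6)·(-82/9−(-5)) + (10/3)·(-5−(-4)) + 3·(-4−(-82/9))) = ½·(74/3 − 10/3 + 46/3) = 55/3, so the V-coordinate is 5/3.
[UVP] = ½·((-6)·(-7−(-82/9)) + (-1)·(-82/9−(-4)) + (10/3)·(-4−(-7))) = ½·(-38/3 + 46/9 + 10) = 11/9, so the W-coordinate is 1/9.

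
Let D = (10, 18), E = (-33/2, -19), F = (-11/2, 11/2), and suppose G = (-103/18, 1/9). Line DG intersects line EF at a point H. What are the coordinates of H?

Barycentric coordinates of G with respect to DEF: (2/9, 1/3, 4/9).
On side EF the D-coordinate is zero; dropping G's D-weight 2/9 and renormalizing the remaining 1/3 : 4/9 gives weights 3/7, 4/7 on E, F.
H = (3/7)·(-33/2, -19) + (4/7)·(-11/2, 11/2) = (-143/14, -5).

(-143/14, -5)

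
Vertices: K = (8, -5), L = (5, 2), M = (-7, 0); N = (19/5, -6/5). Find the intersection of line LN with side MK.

(3, -10/3)

Barycentric coordinates of N with respect to KLM: (2/5, 2/5, 1/5).
On side MK the L-coordinate is zero; dropping N's L-weight 2/5 and renormalizing the remaining 1/5 : 2/5 gives weights 1/3, 2/3 on M, K.
J = (1/3)·(-7, 0) + (2/3)·(8, -5) = (3, -10/3).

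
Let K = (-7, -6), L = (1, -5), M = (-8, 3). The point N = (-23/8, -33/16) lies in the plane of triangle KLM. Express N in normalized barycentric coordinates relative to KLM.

(1/16, 9/16, 3/8)

Signed area of the reference triangle: [KLM] = ½·((-7)·(-5−3) + 1·(3−(-6)) + (-8)·(-6−(-5))) = ½·(56 + 9 + 8) = 73/2.
[NLM] = ½·((-23/8)·(-5−3) + 1·(3−(-33/16)) + (-8)·(-33/16−(-5))) = ½·(23 + 81/16 − 47/2) = 73/32, so the K-coordinate is (73/32)/(73/2) = 1/16.
[KNM] = ½·((-7)·(-33/16−3) + (-23/8)·(3−(-6)) + (-8)·(-6−(-33/16))) = ½·(567/16 − 207/8 + 63/2) = 657/32, so the L-coordinate is 9/16.
[KLN] = ½·((-7)·(-5−(-33/16)) + 1·(-33/16−(-6)) + (-23/8)·(-6−(-5))) = ½·(329/16 + 63/16 + 23/8) = 219/16, so the M-coordinate is 3/8.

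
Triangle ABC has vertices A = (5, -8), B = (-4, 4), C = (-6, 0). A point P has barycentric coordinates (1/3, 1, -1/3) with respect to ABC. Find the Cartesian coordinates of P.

(-1/3, 4/3)

P = (1/3)·A + 1·B + (-1/3)·C.
x-coordinate: (1/3)·5 + 1·(-4) + (-1/3)·(-6) = -1/3.
y-coordinate: (1/3)·(-8) + 1·4 + (-1/3)·0 = 4/3.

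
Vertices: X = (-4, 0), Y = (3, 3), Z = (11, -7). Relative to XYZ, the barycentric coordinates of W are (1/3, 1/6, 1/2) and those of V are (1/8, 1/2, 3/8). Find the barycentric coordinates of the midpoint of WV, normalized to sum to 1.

(11/48, 1/3, 7/16)

Since both coordinate triples sum to 1, the midpoint's barycentrics are the componentwise average.
(1/3+1/8)/2 = 11/48; similarly 1/3 and 7/16.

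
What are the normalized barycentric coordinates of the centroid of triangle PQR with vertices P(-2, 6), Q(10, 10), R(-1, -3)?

The centroid is the average of the vertices, so each weight is 1/3.

(1/3, 1/3, 1/3)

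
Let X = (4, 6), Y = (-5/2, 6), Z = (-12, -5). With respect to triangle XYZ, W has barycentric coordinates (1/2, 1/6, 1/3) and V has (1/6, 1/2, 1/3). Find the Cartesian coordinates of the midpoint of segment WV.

Barycentric coordinates of the midpoint are the average: (1/3, 1/3, 1/3).
Converting: (1/3)·X + (1/3)·Y + (1/3)·Z = (-7/2, 7/3).

(-7/2, 7/3)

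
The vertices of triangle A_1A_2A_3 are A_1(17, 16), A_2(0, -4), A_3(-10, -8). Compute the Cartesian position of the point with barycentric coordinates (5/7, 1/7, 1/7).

(75/7, 68/7)

P = (5/7)·A_1 + (1/7)·A_2 + (1/7)·A_3.
x-coordinate: (5/7)·17 + (1/7)·0 + (1/7)·(-10) = 75/7.
y-coordinate: (5/7)·16 + (1/7)·(-4) + (1/7)·(-8) = 68/7.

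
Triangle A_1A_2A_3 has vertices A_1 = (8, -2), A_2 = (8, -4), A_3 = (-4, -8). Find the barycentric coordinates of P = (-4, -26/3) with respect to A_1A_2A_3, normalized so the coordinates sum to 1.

Signed area of the reference triangle: [A_1A_2A_3] = ½·(8·(-4−(-8)) + 8·(-8−(-2)) + (-4)·(-2−(-4))) = ½·(32 − 48 − 8) = -12.
[PA_2A_3] = ½·((-4)·(-4−(-8)) + 8·(-8−(-26/3)) + (-4)·(-26/3−(-4))) = ½·(-16 + 16/3 + 56/3) = 4, so the A_1-coordinate is 4/(-12) = -1/3.
[A_1PA_3] = ½·(8·(-26/3−(-8)) + (-4)·(-8−(-2)) + (-4)·(-2−(-26/3))) = ½·(-16/3 + 24 − 80/3) = -4, so the A_2-coordinate is 1/3.
[A_1A_2P] = ½·(8·(-4−(-26/3)) + 8·(-26/3−(-2)) + (-4)·(-2−(-4))) = ½·(112/3 − 160/3 − 8) = -12, so the A_3-coordinate is 1.

(-1/3, 1/3, 1)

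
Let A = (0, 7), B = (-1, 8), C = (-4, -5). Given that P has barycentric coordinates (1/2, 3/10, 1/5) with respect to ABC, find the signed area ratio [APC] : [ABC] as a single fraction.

3/10

The signed ratio [APC]/[ABC] equals the barycentric coordinate of P at vertex B, which is 3/10.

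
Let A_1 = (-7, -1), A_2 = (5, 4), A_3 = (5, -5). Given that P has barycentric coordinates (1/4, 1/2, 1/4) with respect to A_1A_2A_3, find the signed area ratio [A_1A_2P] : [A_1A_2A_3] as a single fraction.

1/4

The signed ratio [A_1A_2P]/[A_1A_2A_3] equals the barycentric coordinate of P at vertex A_3, which is 1/4.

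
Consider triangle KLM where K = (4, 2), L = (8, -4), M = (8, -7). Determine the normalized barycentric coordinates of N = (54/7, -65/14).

Signed area of the reference triangle: [KLM] = ½·(4·(-4−(-7)) + 8·(-7−2) + 8·(2−(-4))) = ½·(12 − 72 + 48) = -6.
[NLM] = ½·((54/7)·(-4−(-7)) + 8·(-7−(-65/14)) + 8·(-65/14−(-4))) = ½·(162/7 − 132/7 − 36/7) = -3/7, so the K-coordinate is (-3/7)/(-6) = 1/14.
[KNM] = ½·(4·(-65/14−(-7)) + (54/7)·(-7−2) + 8·(2−(-65/14))) = ½·(66/7 − 486/7 + 372/7) = -24/7, so the L-coordinate is 4/7.
[KLN] = ½·(4·(-4−(-65/14)) + 8·(-65/14−2) + (54/7)·(2−(-4))) = ½·(18/7 − 372/7 + 324/7) = -15/7, so the M-coordinate is 5/14.

(1/14, 4/7, 5/14)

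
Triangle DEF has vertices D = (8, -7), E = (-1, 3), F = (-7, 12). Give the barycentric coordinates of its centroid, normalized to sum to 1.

The centroid is the average of the vertices, so each weight is 1/3.

(1/3, 1/3, 1/3)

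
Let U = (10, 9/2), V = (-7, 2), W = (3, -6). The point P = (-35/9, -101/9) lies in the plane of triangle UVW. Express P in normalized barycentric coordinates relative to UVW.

Signed area of the reference triangle: [UVW] = ½·(10·(2−(-6)) + (-7)·(-6−(9/2)) + 3·(9/2−2)) = ½·(80 + 147/2 + 15/2) = 161/2.
[PVW] = ½·((-35/9)·(2−(-6)) + (-7)·(-6−(-101/9)) + 3·(-101/9−2)) = ½·(-280/9 − 329/9 − 119/3) = -161/3, so the U-coordinate is (-161/3)/(161/2) = -2/3.
[UPW] = ½·(10·(-101/9−(-6)) + (-35/9)·(-6−(9/2)) + 3·(9/2−(-101/9))) = ½·(-470/9 + 245/6 + 283/6) = 161/9, so the V-coordinate is 2/9.
[UVP] = ½·(10·(2−(-101/9)) + (-7)·(-101/9−(9/2)) + (-35/9)·(9/2−2)) = ½·(1190/9 + 1981/18 − 175/18) = 2093/18, so the W-coordinate is 13/9.
Check: -2/3 + 2/9 + 13/9 = 1.

(-2/3, 2/9, 13/9)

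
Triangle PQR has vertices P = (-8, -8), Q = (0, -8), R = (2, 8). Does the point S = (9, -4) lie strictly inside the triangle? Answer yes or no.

Barycentric coordinates of S: (-17/16, 29/16, 1/4).
The three coordinates are negative, positive, positive; a point is interior exactly when all three are positive.

no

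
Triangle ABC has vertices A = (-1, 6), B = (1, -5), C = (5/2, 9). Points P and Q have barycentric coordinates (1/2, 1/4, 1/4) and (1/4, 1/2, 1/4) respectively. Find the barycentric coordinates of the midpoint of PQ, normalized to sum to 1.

(3/8, 3/8, 1/4)

Since both coordinate triples sum to 1, the midpoint's barycentrics are the componentwise average.
(1/2+1/4)/2 = 3/8; similarly 3/8 and 1/4.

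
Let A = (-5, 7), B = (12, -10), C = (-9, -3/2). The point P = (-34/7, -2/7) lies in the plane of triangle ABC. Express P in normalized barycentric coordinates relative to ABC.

Signed area of the reference triangle: [ABC] = ½·((-5)·(-10−(-3/2)) + 12·(-3/2−7) + (-9)·(7−(-10))) = ½·(85/2 − 102 − 153) = -425/4.
[PBC] = ½·((-34/7)·(-10−(-3/2)) + 12·(-3/2−(-2/7)) + (-9)·(-2/7−(-10))) = ½·(289/7 − 102/7 − 612/7) = -425/14, so the A-coordinate is (-425/14)/(-425/4) = 2/7.
[APC] = ½·((-5)·(-2/7−(-3/2)) + (-34/7)·(-3/2−7) + (-9)·(7−(-2/7))) = ½·(-85/14 + 289/7 − 459/7) = -425/28, so the B-coordinate is 1/7.
[ABP] = ½·((-5)·(-10−(-2/7)) + 12·(-2/7−7) + (-34/7)·(7−(-10))) = ½·(340/7 − 612/7 − 578/7) = -425/7, so the C-coordinate is 4/7.

(2/7, 1/7, 4/7)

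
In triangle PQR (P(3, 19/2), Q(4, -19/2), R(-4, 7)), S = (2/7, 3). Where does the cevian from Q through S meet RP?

Barycentric coordinates of S with respect to PQR: (2/7, 2/7, 3/7).
On side RP the Q-coordinate is zero; dropping S's Q-weight 2/7 and renormalizing the remaining 3/7 : 2/7 gives weights 3/5, 2/5 on R, P.
T = (3/5)·(-4, 7) + (2/5)·(3, 19/2) = (-6/5, 8).

(-6/5, 8)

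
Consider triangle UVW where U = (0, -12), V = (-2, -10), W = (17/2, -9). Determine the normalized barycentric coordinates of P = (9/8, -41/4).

Signed area of the reference triangle: [UVW] = ½·(0·(-10−(-9)) + (-2)·(-9−(-12)) + (17/2)·(-12−(-10))) = ½·(0 − 6 − 17) = -23/2.
[PVW] = ½·((9/8)·(-10−(-9)) + (-2)·(-9−(-41/4)) + (17/2)·(-41/4−(-10))) = ½·(-9/8 − 5/2 − 17/8) = -23/8, so the U-coordinate is (-23/8)/(-23/2) = 1/4.
[UPW] = ½·(0·(-41/4−(-9)) + (9/8)·(-9−(-12)) + (17/2)·(-12−(-41/4))) = ½·(0 + 27/8 − 119/8) = -23/4, so the V-coordinate is 1/2.
[UVP] = ½·(0·(-10−(-41/4)) + (-2)·(-41/4−(-12)) + (9/8)·(-12−(-10))) = ½·(0 − 7/2 − 9/4) = -23/8, so the W-coordinate is 1/4.

(1/4, 1/2, 1/4)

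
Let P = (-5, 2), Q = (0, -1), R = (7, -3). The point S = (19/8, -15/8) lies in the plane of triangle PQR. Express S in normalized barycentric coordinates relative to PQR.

(-1/8, 7/8, 1/4)

Signed area of the reference triangle: [PQR] = ½·((-5)·(-1−(-3)) + 0·(-3−2) + 7·(2−(-1))) = ½·(-10 + 0 + 21) = 11/2.
[SQR] = ½·((19/8)·(-1−(-3)) + 0·(-3−(-15/8)) + 7·(-15/8−(-1))) = ½·(19/4 + 0 − 49/8) = -11/16, so the P-coordinate is (-11/16)/(11/2) = -1/8.
[PSR] = ½·((-5)·(-15/8−(-3)) + (19/8)·(-3−2) + 7·(2−(-15/8))) = ½·(-45/8 − 95/8 + 217/8) = 77/16, so the Q-coordinate is 7/8.
[PQS] = ½·((-5)·(-1−(-15/8)) + 0·(-15/8−2) + (19/8)·(2−(-1))) = ½·(-35/8 + 0 + 57/8) = 11/8, so the R-coordinate is 1/4.
Check: -1/8 + 7/8 + 1/4 = 1.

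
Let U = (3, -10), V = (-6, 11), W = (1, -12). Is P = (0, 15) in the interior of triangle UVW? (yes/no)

Barycentric coordinates of P: (83/30, 14/15, -27/10).
The three coordinates are positive, positive, negative; a point is interior exactly when all three are positive.

no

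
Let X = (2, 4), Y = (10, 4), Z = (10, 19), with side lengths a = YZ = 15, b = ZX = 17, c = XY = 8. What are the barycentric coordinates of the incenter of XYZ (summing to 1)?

The incenter has barycentric coordinates proportional to the opposite side lengths: (15 : 17 : 8).
Normalizing by 15+17+8 = 40 gives (3/8, 17/40, 1/5).

(3/8, 17/40, 1/5)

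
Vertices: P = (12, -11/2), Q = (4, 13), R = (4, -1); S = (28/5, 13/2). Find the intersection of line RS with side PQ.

Barycentric coordinates of S with respect to PQR: (1/5, 3/5, 1/5).
On side PQ the R-coordinate is zero; dropping S's R-weight 1/5 and renormalizing the remaining 1/5 : 3/5 gives weights 1/4, 3/4 on P, Q.
T = (1/4)·(12, -11/2) + (3/4)·(4, 13) = (6, 67/8).

(6, 67/8)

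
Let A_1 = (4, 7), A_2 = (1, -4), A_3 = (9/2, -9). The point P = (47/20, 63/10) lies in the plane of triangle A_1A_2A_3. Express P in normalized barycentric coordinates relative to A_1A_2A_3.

(4/5, 1/2, -3/10)

Signed area of the reference triangle: [A_1A_2A_3] = ½·(4·(-4−(-9)) + 1·(-9−7) + (9/2)·(7−(-4))) = ½·(20 − 16 + 99/2) = 107/4.
[PA_2A_3] = ½·((47/20)·(-4−(-9)) + 1·(-9−(63/10)) + (9/2)·(63/10−(-4))) = ½·(47/4 − 153/10 + 927/20) = 107/5, so the A_1-coordinate is (107/5)/(107/4) = 4/5.
[A_1PA_3] = ½·(4·(63/10−(-9)) + (47/20)·(-9−7) + (9/2)·(7−(63/10))) = ½·(306/5 − 188/5 + 63/20) = 107/8, so the A_2-coordinate is 1/2.
[A_1A_2P] = ½·(4·(-4−(63/10)) + 1·(63/10−7) + (47/20)·(7−(-4))) = ½·(-206/5 − 7/10 + 517/20) = -321/40, so the A_3-coordinate is -3/10.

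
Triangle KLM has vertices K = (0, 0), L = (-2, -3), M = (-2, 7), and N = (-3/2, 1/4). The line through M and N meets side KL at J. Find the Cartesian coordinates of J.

Barycentric coordinates of N with respect to KLM: (1/4, 1/2, 1/4).
On side KL the M-coordinate is zero; dropping N's M-weight 1/4 and renormalizing the remaining 1/4 : 1/2 gives weights 1/3, 2/3 on K, L.
J = (1/3)·(0, 0) + (2/3)·(-2, -3) = (-4/3, -2).

(-4/3, -2)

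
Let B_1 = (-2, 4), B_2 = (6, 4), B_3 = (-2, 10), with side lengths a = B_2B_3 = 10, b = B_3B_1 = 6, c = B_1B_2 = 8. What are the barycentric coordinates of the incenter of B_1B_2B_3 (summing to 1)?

The incenter has barycentric coordinates proportional to the opposite side lengths: (10 : 6 : 8).
Normalizing by 10+6+8 = 24 gives (5/12, 1/4, 1/3).

(5/12, 1/4, 1/3)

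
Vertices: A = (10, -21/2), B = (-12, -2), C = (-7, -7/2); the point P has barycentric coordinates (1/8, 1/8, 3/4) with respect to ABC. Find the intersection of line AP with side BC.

Line AP meets BC where the A-coordinate vanishes; zeroing P's A-weight and renormalizing leaves B, C-weights 1/8 : 3/4 → (1/7, 6/7).
So Q = (1/7)·B + (6/7)·C = (-54/7, -23/7).

(-54/7, -23/7)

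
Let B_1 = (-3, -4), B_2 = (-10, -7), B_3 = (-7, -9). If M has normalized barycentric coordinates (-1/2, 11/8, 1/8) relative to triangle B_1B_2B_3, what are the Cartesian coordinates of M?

(-105/8, -35/4)

M = (-1/2)·B_1 + (11/8)·B_2 + (1/8)·B_3.
x-coordinate: (-1/2)·(-3) + (11/8)·(-10) + (1/8)·(-7) = -105/8.
y-coordinate: (-1/2)·(-4) + (11/8)·(-7) + (1/8)·(-9) = -35/4.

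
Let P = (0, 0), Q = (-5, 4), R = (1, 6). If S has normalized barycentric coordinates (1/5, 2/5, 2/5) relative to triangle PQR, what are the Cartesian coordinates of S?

S = (1/5)·P + (2/5)·Q + (2/5)·R.
x-coordinate: (1/5)·0 + (2/5)·(-5) + (2/5)·1 = -8/5.
y-coordinate: (1/5)·0 + (2/5)·4 + (2/5)·6 = 4.

(-8/5, 4)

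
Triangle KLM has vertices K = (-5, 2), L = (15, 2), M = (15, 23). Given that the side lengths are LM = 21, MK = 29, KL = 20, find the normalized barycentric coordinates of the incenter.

(3/10, 29/70, 2/7)

The incenter has barycentric coordinates proportional to the opposite side lengths: (21 : 29 : 20).
Normalizing by 21+29+20 = 70 gives (3/10, 29/70, 2/7).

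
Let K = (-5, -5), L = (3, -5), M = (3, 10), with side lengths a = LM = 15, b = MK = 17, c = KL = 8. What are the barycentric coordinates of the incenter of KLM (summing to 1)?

The incenter has barycentric coordinates proportional to the opposite side lengths: (15 : 17 : 8).
Normalizing by 15+17+8 = 40 gives (3/8, 17/40, 1/5).

(3/8, 17/40, 1/5)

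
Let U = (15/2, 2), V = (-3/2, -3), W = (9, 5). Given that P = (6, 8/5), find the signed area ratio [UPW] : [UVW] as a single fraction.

[UVW] = ½·((15/2)·(-3−5) + (-3/2)·(5−2) + 9·(2−(-3))) = ½·(-60 − 9/2 + 45) = -39/4.
[UPW] = ½·((15/2)·(8/5−5) + 6·(5−2) + 9·(2−(8/5))) = ½·(-51/2 + 18 + 18/5) = -39/20, so the ratio is (-39/20)/(-39/4) = 1/5.

1/5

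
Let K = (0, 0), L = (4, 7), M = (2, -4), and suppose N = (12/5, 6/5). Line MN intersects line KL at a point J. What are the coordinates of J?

Barycentric coordinates of N with respect to KLM: (1/5, 2/5, 2/5).
On side KL the M-coordinate is zero; dropping N's M-weight 2/5 and renormalizing the remaining 1/5 : 2/5 gives weights 1/3, 2/3 on K, L.
J = (1/3)·(0, 0) + (2/3)·(4, 7) = (8/3, 14/3).

(8/3, 14/3)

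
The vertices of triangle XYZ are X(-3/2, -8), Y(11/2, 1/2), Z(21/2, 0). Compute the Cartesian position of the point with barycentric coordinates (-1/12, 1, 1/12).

(13/2, 7/6)

W = (-1/12)·X + 1·Y + (1/12)·Z.
x-coordinate: (-1/12)·(-3/2) + 1·(11/2) + (1/12)·(21/2) = 13/2.
y-coordinate: (-1/12)·(-8) + 1·(1/2) + (1/12)·0 = 7/6.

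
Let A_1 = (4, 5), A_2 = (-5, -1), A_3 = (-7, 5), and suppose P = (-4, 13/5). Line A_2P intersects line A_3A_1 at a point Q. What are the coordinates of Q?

Barycentric coordinates of P with respect to A_1A_2A_3: (1/5, 2/5, 2/5).
On side A_3A_1 the A_2-coordinate is zero; dropping P's A_2-weight 2/5 and renormalizing the remaining 2/5 : 1/5 gives weights 2/3, 1/3 on A_3, A_1.
Q = (2/3)·(-7, 5) + (1/3)·(4, 5) = (-10/3, 5).

(-10/3, 5)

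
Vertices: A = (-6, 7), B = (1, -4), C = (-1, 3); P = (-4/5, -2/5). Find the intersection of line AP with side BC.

Barycentric coordinates of P with respect to ABC: (1/5, 3/5, 1/5).
On side BC the A-coordinate is zero; dropping P's A-weight 1/5 and renormalizing the remaining 3/5 : 1/5 gives weights 3/4, 1/4 on B, C.
Q = (3/4)·(1, -4) + (1/4)·(-1, 3) = (1/2, -9/4).

(1/2, -9/4)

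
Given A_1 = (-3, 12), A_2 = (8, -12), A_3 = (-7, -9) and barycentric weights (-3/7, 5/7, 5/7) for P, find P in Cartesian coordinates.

(2, -141/7)

P = (-3/7)·A_1 + (5/7)·A_2 + (5/7)·A_3.
x-coordinate: (-3/7)·(-3) + (5/7)·8 + (5/7)·(-7) = 2.
y-coordinate: (-3/7)·12 + (5/7)·(-12) + (5/7)·(-9) = -141/7.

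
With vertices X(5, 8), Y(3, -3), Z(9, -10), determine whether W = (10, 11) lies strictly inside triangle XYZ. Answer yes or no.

Barycentric coordinates of W: (133/80, -51/40, 49/80).
The three coordinates are positive, negative, positive; a point is interior exactly when all three are positive.

no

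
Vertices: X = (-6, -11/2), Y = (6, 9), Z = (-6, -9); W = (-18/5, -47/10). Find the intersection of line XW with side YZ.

(-3, -9/2)

Barycentric coordinates of W with respect to XYZ: (1/5, 1/5, 3/5).
On side YZ the X-coordinate is zero; dropping W's X-weight 1/5 and renormalizing the remaining 1/5 : 3/5 gives weights 1/4, 3/4 on Y, Z.
V = (1/4)·(6, 9) + (3/4)·(-6, -9) = (-3, -9/2).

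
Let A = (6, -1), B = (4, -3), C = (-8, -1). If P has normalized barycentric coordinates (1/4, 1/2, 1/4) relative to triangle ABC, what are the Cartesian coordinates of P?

P = (1/4)·A + (1/2)·B + (1/4)·C.
x-coordinate: (1/4)·6 + (1/2)·4 + (1/4)·(-8) = 3/2.
y-coordinate: (1/4)·(-1) + (1/2)·(-3) + (1/4)·(-1) = -2.

(3/2, -2)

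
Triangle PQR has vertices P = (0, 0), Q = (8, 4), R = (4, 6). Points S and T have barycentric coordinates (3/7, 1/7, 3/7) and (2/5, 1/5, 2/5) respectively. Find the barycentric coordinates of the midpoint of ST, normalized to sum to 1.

Since both coordinate triples sum to 1, the midpoint's barycentrics are the componentwise average.
(3/7+2/5)/2 = 29/70; similarly 6/35 and 29/70.

(29/70, 6/35, 29/70)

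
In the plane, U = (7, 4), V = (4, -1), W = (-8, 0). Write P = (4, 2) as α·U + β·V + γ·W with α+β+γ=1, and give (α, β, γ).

Signed area of the reference triangle: [UVW] = ½·(7·(-1−0) + 4·(0−4) + (-8)·(4−(-1))) = ½·(-7 − 16 − 40) = -63/2.
[PVW] = ½·(4·(-1−0) + 4·(0−2) + (-8)·(2−(-1))) = ½·(-4 − 8 − 24) = -18, so the U-coordinate is (-18)/(-63/2) = 4/7.
[UPW] = ½·(7·(2−0) + 4·(0−4) + (-8)·(4−2)) = ½·(14 − 16 − 16) = -9, so the V-coordinate is 2/7.
[UVP] = ½·(7·(-1−2) + 4·(2−4) + 4·(4−(-1))) = ½·(-21 − 8 + 20) = -9/2, so the W-coordinate is 1/7.

(4/7, 2/7, 1/7)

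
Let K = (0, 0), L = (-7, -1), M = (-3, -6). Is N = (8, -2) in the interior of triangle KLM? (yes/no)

no

Barycentric coordinates of N: (71/39, -18/13, 22/39).
The three coordinates are positive, negative, positive; a point is interior exactly when all three are positive.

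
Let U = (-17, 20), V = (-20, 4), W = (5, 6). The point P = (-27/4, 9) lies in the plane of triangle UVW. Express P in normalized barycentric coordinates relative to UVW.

Signed area of the reference triangle: [UVW] = ½·((-17)·(4−6) + (-20)·(6−20) + 5·(20−4)) = ½·(34 + 280 + 80) = 197.
[PVW] = ½·((-27/4)·(4−6) + (-20)·(6−9) + 5·(9−4)) = ½·(27/2 + 60 + 25) = 197/4, so the U-coordinate is (197/4)/197 = 1/4.
[UPW] = ½·((-17)·(9−6) + (-27/4)·(6−20) + 5·(20−9)) = ½·(-51 + 189/2 + 55) = 197/4, so the V-coordinate is 1/4.
[UVP] = ½·((-17)·(4−9) + (-20)·(9−20) + (-27/4)·(20−4)) = ½·(85 + 220 − 108) = 197/2, so the W-coordinate is 1/2.
Check: 1/4 + 1/4 + 1/2 = 1.

(1/4, 1/4, 1/2)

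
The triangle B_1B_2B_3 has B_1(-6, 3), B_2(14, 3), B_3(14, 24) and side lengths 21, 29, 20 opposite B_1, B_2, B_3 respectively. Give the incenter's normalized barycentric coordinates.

(3/10, 29/70, 2/7)

The incenter has barycentric coordinates proportional to the opposite side lengths: (21 : 29 : 20).
Normalizing by 21+29+20 = 70 gives (3/10, 29/70, 2/7).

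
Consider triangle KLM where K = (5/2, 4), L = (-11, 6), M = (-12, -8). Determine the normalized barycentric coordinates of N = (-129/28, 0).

(1/2, 1/7, 5/14)

Signed area of the reference triangle: [KLM] = ½·((5/2)·(6−(-8)) + (-11)·(-8−4) + (-12)·(4−6)) = ½·(35 + 132 + 24) = 191/2.
[NLM] = ½·((-129/28)·(6−(-8)) + (-11)·(-8−0) + (-12)·(0−6)) = ½·(-129/2 + 88 + 72) = 191/4, so the K-coordinate is (191/4)/(191/2) = 1/2.
[KNM] = ½·((5/2)·(0−(-8)) + (-129/28)·(-8−4) + (-12)·(4−0)) = ½·(20 + 387/7 − 48) = 191/14, so the L-coordinate is 1/7.
[KLN] = ½·((5/2)·(6−0) + (-11)·(0−4) + (-129/28)·(4−6)) = ½·(15 + 44 + 129/14) = 955/28, so the M-coordinate is 5/14.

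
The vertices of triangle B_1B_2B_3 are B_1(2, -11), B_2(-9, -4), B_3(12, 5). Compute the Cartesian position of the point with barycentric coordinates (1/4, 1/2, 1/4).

M = (1/4)·B_1 + (1/2)·B_2 + (1/4)·B_3.
x-coordinate: (1/4)·2 + (1/2)·(-9) + (1/4)·12 = -1.
y-coordinate: (1/4)·(-11) + (1/2)·(-4) + (1/4)·5 = -7/2.

(-1, -7/2)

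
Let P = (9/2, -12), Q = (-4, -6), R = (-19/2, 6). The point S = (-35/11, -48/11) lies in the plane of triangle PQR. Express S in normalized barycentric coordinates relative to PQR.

(3/11, 5/11, 3/11)

Signed area of the reference triangle: [PQR] = ½·((9/2)·(-6−6) + (-4)·(6−(-12)) + (-19/2)·(-12−(-6))) = ½·(-54 − 72 + 57) = -69/2.
[SQR] = ½·((-35/11)·(-6−6) + (-4)·(6−(-48/11)) + (-19/2)·(-48/11−(-6))) = ½·(420/11 − 456/11 − 171/11) = -207/22, so the P-coordinate is (-207/22)/(-69/2) = 3/11.
[PSR] = ½·((9/2)·(-48/11−6) + (-35/11)·(6−(-12)) + (-19/2)·(-12−(-48/11))) = ½·(-513/11 − 630/11 + 798/11) = -345/22, so the Q-coordinate is 5/11.
[PQS] = ½·((9/2)·(-6−(-48/11)) + (-4)·(-48/11−(-12)) + (-35/11)·(-12−(-6))) = ½·(-81/11 − 336/11 + 210/11) = -207/22, so the R-coordinate is 3/11.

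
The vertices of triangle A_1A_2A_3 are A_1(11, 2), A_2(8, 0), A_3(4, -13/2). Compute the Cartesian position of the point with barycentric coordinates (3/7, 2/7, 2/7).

(57/7, -1)

P = (3/7)·A_1 + (2/7)·A_2 + (2/7)·A_3.
x-coordinate: (3/7)·11 + (2/7)·8 + (2/7)·4 = 57/7.
y-coordinate: (3/7)·2 + (2/7)·0 + (2/7)·(-13/2) = -1.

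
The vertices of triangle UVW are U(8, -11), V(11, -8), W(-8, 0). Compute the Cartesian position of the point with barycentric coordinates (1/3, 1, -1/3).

(49/3, -35/3)

P = (1/3)·U + 1·V + (-1/3)·W.
x-coordinate: (1/3)·8 + 1·11 + (-1/3)·(-8) = 49/3.
y-coordinate: (1/3)·(-11) + 1·(-8) + (-1/3)·0 = -35/3.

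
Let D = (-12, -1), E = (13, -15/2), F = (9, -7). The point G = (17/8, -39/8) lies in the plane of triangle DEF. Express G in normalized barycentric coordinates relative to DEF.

Signed area of the reference triangle: [DEF] = ½·((-12)·(-15/2−(-7)) + 13·(-7−(-1)) + 9·(-1−(-15/2))) = ½·(6 − 78 + 117/2) = -27/4.
[GEF] = ½·((17/8)·(-15/2−(-7)) + 13·(-7−(-39/8)) + 9·(-39/8−(-15/2))) = ½·(-17/16 − 221/8 + 189/8) = -81/32, so the D-coordinate is (-81/32)/(-27/4) = 3/8.
[DGF] = ½·((-12)·(-39/8−(-7)) + (17/8)·(-7−(-1)) + 9·(-1−(-39/8))) = ½·(-51/2 − 51/4 + 279/8) = -27/16, so the E-coordinate is 1/4.
[DEG] = ½·((-12)·(-15/2−(-39/8)) + 13·(-39/8−(-1)) + (17/8)·(-1−(-15/2))) = ½·(63/2 − 403/8 + 221/16) = -81/32, so the F-coordinate is 3/8.

(3/8, 1/4, 3/8)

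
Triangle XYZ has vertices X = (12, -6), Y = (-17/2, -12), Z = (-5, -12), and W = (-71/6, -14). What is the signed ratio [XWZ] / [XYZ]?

1/3

[XYZ] = ½·(12·(-12−(-12)) + (-17/2)·(-12−(-6)) + (-5)·(-6−(-12))) = ½·(0 + 51 − 30) = 21/2.
[XWZ] = ½·(12·(-14−(-12)) + (-71/6)·(-12−(-6)) + (-5)·(-6−(-14))) = ½·(-24 + 71 − 40) = 7/2, so the ratio is (7/2)/(21/2) = 1/3.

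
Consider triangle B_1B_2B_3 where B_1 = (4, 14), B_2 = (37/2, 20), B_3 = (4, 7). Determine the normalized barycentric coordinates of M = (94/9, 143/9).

(4/9, 4/9, 1/9)

Signed area of the reference triangle: [B_1B_2B_3] = ½·(4·(20−7) + (37/2)·(7−14) + 4·(14−20)) = ½·(52 − 259/2 − 24) = -203/4.
[MB_2B_3] = ½·((94/9)·(20−7) + (37/2)·(7−(143/9)) + 4·(143/9−20)) = ½·(1222/9 − 1480/9 − 148/9) = -203/9, so the B_1-coordinate is (-203/9)/(-203/4) = 4/9.
[B_1MB_3] = ½·(4·(143/9−7) + (94/9)·(7−14) + 4·(14−(143/9))) = ½·(320/9 − 658/9 − 68/9) = -203/9, so the B_2-coordinate is 4/9.
[B_1B_2M] = ½·(4·(20−(143/9)) + (37/2)·(143/9−14) + (94/9)·(14−20)) = ½·(148/9 + 629/18 − 188/3) = -203/36, so the B_3-coordinate is 1/9.
Check: 4/9 + 4/9 + 1/9 = 1.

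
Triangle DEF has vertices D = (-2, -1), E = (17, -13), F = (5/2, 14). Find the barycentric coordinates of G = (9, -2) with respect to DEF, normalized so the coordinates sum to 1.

(1/6, 1/2, 1/3)

Signed area of the reference triangle: [DEF] = ½·((-2)·(-13−14) + 17·(14−(-1)) + (5/2)·(-1−(-13))) = ½·(54 + 255 + 30) = 339/2.
[GEF] = ½·(9·(-13−14) + 17·(14−(-2)) + (5/2)·(-2−(-13))) = ½·(-243 + 272 + 55/2) = 113/4, so the D-coordinate is (113/4)/(339/2) = 1/6.
[DGF] = ½·((-2)·(-2−14) + 9·(14−(-1)) + (5/2)·(-1−(-2))) = ½·(32 + 135 + 5/2) = 339/4, so the E-coordinate is 1/2.
[DEG] = ½·((-2)·(-13−(-2)) + 17·(-2−(-1)) + 9·(-1−(-13))) = ½·(22 − 17 + 108) = 113/2, so the F-coordinate is 1/3.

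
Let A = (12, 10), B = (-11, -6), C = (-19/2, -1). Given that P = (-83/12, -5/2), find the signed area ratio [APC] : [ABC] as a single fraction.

[ABC] = ½·(12·(-6−(-1)) + (-11)·(-1−10) + (-19/2)·(10−(-6))) = ½·(-60 + 121 − 152) = -91/2.
[APC] = ½·(12·(-5/2−(-1)) + (-83/12)·(-1−10) + (-19/2)·(10−(-5/2))) = ½·(-18 + 913/12 − 475/4) = -91/3, so the ratio is (-91/3)/(-91/2) = 2/3.

2/3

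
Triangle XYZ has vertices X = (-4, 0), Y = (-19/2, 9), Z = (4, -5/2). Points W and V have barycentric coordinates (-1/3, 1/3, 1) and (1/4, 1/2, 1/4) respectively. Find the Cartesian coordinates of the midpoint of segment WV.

Barycentric coordinates of the midpoint are the average: (-1/24, 5/12, 5/8).
Converting: (-1/24)·X + (5/12)·Y + (5/8)·Z = (-31/24, 35/16).

(-31/24, 35/16)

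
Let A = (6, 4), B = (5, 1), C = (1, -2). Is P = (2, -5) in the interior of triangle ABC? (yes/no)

no

Barycentric coordinates of P: (-5/3, 7/3, 1/3).
The three coordinates are negative, positive, positive; a point is interior exactly when all three are positive.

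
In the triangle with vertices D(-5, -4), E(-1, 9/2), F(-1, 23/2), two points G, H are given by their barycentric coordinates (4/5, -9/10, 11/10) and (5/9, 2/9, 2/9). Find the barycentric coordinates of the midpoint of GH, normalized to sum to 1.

(61/90, -61/180, 119/180)

Since both coordinate triples sum to 1, the midpoint's barycentrics are the componentwise average.
(4/5+5/9)/2 = 61/90; similarly -61/180 and 119/180.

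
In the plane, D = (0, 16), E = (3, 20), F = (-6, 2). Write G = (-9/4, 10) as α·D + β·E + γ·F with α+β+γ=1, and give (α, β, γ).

(1/4, 1/4, 1/2)

Signed area of the reference triangle: [DEF] = ½·(0·(20−2) + 3·(2−16) + (-6)·(16−20)) = ½·(0 − 42 + 24) = -9.
[GEF] = ½·((-9/4)·(20−2) + 3·(2−10) + (-6)·(10−20)) = ½·(-81/2 − 24 + 60) = -9/4, so the D-coordinate is (-9/4)/(-9) = 1/4.
[DGF] = ½·(0·(10−2) + (-9/4)·(2−16) + (-6)·(16−10)) = ½·(0 + 63/2 − 36) = -9/4, so the E-coordinate is 1/4.
[DEG] = ½·(0·(20−10) + 3·(10−16) + (-9/4)·(16−20)) = ½·(0 − 18 + 9) = -9/2, so the F-coordinate is 1/2.
Check: 1/4 + 1/4 + 1/2 = 1.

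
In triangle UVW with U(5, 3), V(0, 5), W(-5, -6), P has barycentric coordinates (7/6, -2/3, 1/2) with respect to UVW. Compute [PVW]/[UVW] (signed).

The signed ratio [PVW]/[UVW] equals the barycentric coordinate of P at vertex U, which is 7/6.

7/6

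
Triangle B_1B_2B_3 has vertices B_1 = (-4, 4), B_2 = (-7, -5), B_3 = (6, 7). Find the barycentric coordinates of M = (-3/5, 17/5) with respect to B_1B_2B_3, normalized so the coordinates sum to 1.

Signed area of the reference triangle: [B_1B_2B_3] = ½·((-4)·(-5−7) + (-7)·(7−4) + 6·(4−(-5))) = ½·(48 − 21 + 54) = 81/2.
[MB_2B_3] = ½·((-3/5)·(-5−7) + (-7)·(7−(17/5)) + 6·(17/5−(-5))) = ½·(36/5 − 126/5 + 252/5) = 81/5, so the B_1-coordinate is (81/5)/(81/2) = 2/5.
[B_1MB_3] = ½·((-4)·(17/5−7) + (-3/5)·(7−4) + 6·(4−(17/5))) = ½·(72/5 − 9/5 + 18/5) = 81/10, so the B_2-coordinate is 1/5.
[B_1B_2M] = ½·((-4)·(-5−(17/5)) + (-7)·(17/5−4) + (-3/5)·(4−(-5))) = ½·(168/5 + 21/5 − 27/5) = 81/5, so the B_3-coordinate is 2/5.

(2/5, 1/5, 2/5)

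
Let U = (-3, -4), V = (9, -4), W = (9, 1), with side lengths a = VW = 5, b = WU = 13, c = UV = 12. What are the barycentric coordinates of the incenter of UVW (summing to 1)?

The incenter has barycentric coordinates proportional to the opposite side lengths: (5 : 13 : 12).
Normalizing by 5+13+12 = 30 gives (1/6, 13/30, 2/5).

(1/6, 13/30, 2/5)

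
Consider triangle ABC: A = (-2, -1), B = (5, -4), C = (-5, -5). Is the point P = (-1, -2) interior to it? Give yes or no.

yes

Barycentric coordinates of P: (26/37, 7/37, 4/37).
The three coordinates are positive, positive, positive; a point is interior exactly when all three are positive.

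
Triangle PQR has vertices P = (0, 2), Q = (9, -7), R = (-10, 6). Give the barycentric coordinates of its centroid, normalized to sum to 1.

(1/3, 1/3, 1/3)

The centroid is the average of the vertices, so each weight is 1/3.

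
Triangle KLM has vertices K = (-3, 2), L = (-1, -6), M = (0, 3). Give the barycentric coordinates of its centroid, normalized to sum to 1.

The centroid is the average of the vertices, so each weight is 1/3.

(1/3, 1/3, 1/3)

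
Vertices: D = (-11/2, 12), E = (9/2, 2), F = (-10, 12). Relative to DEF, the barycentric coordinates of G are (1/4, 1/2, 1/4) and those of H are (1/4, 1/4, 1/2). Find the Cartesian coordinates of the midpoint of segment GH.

(-55/16, 33/4)

Barycentric coordinates of the midpoint are the average: (1/4, 3/8, 3/8).
Converting: (1/4)·D + (3/8)·E + (3/8)·F = (-55/16, 33/4).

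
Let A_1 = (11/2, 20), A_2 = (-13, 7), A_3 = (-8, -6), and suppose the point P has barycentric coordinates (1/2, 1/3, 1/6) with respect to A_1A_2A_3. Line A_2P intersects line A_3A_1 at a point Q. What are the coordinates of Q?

Line A_2P meets A_3A_1 where the A_2-coordinate vanishes; zeroing P's A_2-weight and renormalizing leaves A_3, A_1-weights 1/6 : 1/2 → (1/4, 3/4).
So Q = (1/4)·A_3 + (3/4)·A_1 = (17/8, 27/2).

(17/8, 27/2)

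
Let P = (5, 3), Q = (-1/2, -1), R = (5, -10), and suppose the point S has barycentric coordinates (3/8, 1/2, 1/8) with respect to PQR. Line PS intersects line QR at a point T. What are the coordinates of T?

(3/5, -14/5)

Line PS meets QR where the P-coordinate vanishes; zeroing S's P-weight and renormalizing leaves Q, R-weights 1/2 : 1/8 → (4/5, 1/5).
So T = (4/5)·Q + (1/5)·R = (3/5, -14/5).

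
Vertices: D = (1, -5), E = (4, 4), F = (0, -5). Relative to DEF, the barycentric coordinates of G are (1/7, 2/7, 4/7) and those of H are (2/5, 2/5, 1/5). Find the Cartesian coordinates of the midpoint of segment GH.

Barycentric coordinates of the midpoint are the average: (19/70, 12/35, 27/70).
Converting: (19/70)·D + (12/35)·E + (27/70)·F = (23/14, -67/35).

(23/14, -67/35)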